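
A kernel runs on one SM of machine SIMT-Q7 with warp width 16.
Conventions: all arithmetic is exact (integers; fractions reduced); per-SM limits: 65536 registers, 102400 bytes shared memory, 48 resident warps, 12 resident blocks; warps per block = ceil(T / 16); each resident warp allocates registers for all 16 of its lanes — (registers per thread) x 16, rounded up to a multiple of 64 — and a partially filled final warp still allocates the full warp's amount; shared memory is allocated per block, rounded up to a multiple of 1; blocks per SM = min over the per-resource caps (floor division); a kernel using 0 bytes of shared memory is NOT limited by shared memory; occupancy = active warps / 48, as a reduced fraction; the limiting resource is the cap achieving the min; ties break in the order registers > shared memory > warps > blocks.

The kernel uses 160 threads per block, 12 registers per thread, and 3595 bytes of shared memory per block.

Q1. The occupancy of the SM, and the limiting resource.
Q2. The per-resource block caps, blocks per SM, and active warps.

Answer: occupancy 5/6, limited by warps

registers: 34 blocks
shared memory: 28 blocks
warps: 4 blocks
blocks: 12 blocks

Answer: 4 blocks, 40 active warps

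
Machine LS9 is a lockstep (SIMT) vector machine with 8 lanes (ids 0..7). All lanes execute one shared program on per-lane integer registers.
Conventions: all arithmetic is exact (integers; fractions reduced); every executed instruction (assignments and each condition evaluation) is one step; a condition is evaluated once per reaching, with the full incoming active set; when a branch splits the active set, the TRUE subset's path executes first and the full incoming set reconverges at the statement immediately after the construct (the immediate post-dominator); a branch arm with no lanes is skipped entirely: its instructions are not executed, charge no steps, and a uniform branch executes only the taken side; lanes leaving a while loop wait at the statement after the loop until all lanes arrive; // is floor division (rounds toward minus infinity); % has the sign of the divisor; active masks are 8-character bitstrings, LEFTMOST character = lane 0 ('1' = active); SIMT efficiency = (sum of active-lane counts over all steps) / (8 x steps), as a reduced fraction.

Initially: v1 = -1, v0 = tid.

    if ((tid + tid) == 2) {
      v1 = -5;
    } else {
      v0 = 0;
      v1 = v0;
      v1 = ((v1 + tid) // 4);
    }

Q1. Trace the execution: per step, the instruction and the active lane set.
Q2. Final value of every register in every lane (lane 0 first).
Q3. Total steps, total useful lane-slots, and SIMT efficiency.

step 0: eval ((tid + tid) == 2)      11111111
step 1: v1 <- -5                     01000000
step 2: v0 <- 0                      10111111
step 3: v1 <- v0                     10111111
step 4: v1 <- ((v1 + tid) // 4)      10111111

Answer: 5 steps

v1: 0,-5,0,0,1,1,1,1
v0: 0,1,0,0,0,0,0,0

steps = 5; useful = 30; efficiency = 30/40 = 3/4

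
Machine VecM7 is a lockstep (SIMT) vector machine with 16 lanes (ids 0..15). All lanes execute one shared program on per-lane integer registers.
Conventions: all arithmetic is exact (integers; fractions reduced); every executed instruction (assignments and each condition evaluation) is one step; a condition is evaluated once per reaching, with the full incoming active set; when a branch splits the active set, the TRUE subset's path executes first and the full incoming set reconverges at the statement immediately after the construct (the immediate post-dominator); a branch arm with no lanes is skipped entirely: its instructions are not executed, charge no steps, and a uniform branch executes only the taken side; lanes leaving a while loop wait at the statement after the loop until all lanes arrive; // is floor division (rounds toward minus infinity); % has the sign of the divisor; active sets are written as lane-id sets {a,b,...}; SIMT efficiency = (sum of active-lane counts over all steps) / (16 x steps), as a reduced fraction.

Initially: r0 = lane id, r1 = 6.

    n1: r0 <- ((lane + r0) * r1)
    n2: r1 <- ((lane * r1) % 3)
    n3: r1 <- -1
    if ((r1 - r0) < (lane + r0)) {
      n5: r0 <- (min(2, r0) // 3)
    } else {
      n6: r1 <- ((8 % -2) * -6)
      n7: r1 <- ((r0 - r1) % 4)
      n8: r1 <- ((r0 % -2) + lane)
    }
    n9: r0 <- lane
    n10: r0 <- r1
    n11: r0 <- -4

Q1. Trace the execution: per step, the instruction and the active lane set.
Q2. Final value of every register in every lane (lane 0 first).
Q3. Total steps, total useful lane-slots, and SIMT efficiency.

step 0: r0 <- ((lane + r0) * r1)     {0,1,2,3,4,5,6,7,8,9,10,11,12,13,14,15}
step 1: r1 <- ((lane * r1) % 3)      {0,1,2,3,4,5,6,7,8,9,10,11,12,13,14,15}
step 2: r1 <- -1                     {0,1,2,3,4,5,6,7,8,9,10,11,12,13,14,15}
step 3: eval ((r1 - r0) < (lane + r0)) {0,1,2,3,4,5,6,7,8,9,10,11,12,13,14,15}
step 4: r0 <- (min(2, r0) // 3)      {0,1,2,3,4,5,6,7,8,9,10,11,12,13,14,15}
step 5: r0 <- lane                   {0,1,2,3,4,5,6,7,8,9,10,11,12,13,14,15}
step 6: r0 <- r1                     {0,1,2,3,4,5,6,7,8,9,10,11,12,13,14,15}
step 7: r0 <- -4                     {0,1,2,3,4,5,6,7,8,9,10,11,12,13,14,15}

Answer: 8 steps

r0: -4,-4,-4,-4,-4,-4,-4,-4,-4,-4,-4,-4,-4,-4,-4,-4
r1: -1,-1,-1,-1,-1,-1,-1,-1,-1,-1,-1,-1,-1,-1,-1,-1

steps = 8; useful = 128; efficiency = 128/128 = 1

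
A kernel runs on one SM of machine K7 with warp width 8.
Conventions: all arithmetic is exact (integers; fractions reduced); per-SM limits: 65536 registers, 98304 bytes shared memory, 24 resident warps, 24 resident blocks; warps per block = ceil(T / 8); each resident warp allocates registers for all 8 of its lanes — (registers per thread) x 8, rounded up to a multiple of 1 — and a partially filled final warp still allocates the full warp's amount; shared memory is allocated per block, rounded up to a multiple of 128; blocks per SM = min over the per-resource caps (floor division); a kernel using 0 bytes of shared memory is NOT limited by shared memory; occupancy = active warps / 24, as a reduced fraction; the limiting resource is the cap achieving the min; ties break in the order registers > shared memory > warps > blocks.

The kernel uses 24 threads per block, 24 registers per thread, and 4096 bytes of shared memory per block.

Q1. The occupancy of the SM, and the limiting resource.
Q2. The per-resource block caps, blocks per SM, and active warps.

Answer: occupancy 1, limited by warps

registers: 113 blocks
shared memory: 24 blocks
warps: 8 blocks
blocks: 24 blocks

Answer: 8 blocks, 24 active warps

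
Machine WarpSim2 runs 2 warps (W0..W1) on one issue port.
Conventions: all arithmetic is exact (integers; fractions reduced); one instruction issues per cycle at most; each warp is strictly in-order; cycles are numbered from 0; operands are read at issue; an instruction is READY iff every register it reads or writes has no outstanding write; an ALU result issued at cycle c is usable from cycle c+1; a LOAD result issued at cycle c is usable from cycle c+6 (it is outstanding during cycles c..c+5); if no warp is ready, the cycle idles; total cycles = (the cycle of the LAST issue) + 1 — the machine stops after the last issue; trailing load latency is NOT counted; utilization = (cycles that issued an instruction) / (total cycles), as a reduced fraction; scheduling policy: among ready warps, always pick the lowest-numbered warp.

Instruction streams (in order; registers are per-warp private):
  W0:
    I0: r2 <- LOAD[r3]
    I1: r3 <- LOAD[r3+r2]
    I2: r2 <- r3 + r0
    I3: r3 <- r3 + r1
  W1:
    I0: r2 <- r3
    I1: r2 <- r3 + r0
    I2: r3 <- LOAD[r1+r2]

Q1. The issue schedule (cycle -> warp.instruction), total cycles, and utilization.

cycle 0: W0.I0
cycle 1: W1.I0
cycle 2: W1.I1
cycle 3: W1.I2
cycle 4: idle
cycle 5: idle
cycle 6: W0.I1
cycle 7: idle
cycle 8: idle
cycle 9: idle
cycle 10: idle
cycle 11: idle
cycle 12: W0.I2
cycle 13: W0.I3

Answer: 14 cycles, utilization 1/2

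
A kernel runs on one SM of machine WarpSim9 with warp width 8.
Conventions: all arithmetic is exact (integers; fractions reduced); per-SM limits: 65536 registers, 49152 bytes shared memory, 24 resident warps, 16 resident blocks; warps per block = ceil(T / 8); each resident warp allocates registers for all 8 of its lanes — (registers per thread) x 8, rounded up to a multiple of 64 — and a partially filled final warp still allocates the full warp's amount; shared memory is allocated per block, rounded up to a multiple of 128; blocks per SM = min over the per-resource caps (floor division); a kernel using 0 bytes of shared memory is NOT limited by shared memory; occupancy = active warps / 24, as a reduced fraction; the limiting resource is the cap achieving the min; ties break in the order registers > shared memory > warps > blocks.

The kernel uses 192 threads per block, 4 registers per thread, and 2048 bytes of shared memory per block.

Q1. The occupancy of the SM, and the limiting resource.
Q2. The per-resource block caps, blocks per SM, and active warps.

Answer: occupancy 1, limited by warps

registers: 42 blocks
shared memory: 24 blocks
warps: 1 block
blocks: 16 blocks

Answer: 1 block, 24 active warps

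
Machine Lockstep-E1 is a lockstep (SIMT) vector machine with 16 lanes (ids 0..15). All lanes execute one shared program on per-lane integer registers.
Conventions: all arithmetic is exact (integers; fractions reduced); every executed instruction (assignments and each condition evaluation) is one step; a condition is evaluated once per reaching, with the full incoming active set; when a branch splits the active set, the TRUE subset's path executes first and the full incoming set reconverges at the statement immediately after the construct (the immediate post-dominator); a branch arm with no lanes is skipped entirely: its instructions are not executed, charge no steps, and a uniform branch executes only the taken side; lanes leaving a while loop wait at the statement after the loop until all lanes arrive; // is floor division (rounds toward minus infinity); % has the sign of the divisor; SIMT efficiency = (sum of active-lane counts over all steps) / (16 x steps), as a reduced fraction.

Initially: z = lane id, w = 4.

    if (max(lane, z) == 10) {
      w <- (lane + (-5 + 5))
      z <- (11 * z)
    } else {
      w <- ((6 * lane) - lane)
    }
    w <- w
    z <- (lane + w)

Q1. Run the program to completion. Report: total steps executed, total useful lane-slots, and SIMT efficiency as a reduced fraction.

Answer: 6 steps, 65 useful, 65/96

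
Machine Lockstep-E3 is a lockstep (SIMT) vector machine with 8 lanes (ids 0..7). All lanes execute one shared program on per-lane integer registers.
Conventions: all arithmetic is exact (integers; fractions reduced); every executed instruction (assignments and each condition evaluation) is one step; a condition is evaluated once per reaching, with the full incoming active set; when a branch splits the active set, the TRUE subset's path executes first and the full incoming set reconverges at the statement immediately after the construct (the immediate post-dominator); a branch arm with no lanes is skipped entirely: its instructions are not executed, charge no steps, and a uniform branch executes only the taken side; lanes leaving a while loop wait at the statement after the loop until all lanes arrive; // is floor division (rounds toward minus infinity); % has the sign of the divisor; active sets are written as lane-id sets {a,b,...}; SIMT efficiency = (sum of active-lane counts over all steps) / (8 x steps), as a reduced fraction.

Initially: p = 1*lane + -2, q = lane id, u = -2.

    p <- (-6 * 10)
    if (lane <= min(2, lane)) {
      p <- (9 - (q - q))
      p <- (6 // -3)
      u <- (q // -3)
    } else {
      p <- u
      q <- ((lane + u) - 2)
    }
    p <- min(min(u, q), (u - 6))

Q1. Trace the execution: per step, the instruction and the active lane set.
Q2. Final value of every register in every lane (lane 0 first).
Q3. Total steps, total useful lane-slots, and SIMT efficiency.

step 0: p <- (-6 * 10)               {0,1,2,3,4,5,6,7}
step 1: eval (lane <= min(2, lane))  {0,1,2,3,4,5,6,7}
step 2: p <- (9 - (q - q))           {0,1,2}
step 3: p <- (6 // -3)               {0,1,2}
step 4: u <- (q // -3)               {0,1,2}
step 5: p <- u                       {3,4,5,6,7}
step 6: q <- ((lane + u) - 2)        {3,4,5,6,7}
step 7: p <- min(min(u, q), (u - 6)) {0,1,2,3,4,5,6,7}

Answer: 8 steps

p: -6,-7,-7,-8,-8,-8,-8,-8
q: 0,1,2,-1,0,1,2,3
u: 0,-1,-1,-2,-2,-2,-2,-2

steps = 8; useful = 43; efficiency = 43/64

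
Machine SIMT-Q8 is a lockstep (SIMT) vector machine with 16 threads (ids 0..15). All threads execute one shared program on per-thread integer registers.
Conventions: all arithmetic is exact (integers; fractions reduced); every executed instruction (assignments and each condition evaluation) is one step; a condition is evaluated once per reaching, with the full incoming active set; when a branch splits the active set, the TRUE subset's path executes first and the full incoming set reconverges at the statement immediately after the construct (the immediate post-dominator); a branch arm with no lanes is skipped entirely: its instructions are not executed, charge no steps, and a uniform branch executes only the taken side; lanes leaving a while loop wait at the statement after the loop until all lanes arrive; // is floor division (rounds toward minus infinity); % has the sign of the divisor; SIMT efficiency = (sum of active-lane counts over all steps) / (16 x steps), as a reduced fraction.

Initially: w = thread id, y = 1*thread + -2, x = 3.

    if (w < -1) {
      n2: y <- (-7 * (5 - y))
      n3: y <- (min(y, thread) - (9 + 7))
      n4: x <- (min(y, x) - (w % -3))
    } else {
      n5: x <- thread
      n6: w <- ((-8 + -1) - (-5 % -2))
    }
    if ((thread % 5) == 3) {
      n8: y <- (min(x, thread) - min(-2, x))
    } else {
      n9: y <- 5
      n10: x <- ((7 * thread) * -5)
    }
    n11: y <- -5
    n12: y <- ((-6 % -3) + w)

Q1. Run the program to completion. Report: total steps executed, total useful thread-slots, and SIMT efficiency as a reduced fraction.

Answer: 9 steps, 125 useful, 125/144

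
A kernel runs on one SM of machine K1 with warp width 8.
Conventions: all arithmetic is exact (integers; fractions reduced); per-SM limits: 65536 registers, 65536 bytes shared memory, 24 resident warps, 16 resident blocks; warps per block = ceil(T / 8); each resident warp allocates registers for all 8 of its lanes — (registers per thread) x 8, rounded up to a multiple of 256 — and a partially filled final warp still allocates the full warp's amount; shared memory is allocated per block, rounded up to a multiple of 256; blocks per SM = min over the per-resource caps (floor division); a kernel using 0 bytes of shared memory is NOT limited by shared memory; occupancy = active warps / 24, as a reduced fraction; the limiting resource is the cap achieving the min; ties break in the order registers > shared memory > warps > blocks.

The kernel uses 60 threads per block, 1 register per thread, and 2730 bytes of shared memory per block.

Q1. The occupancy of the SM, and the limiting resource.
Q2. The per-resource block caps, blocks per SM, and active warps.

Answer: occupancy 1, limited by warps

registers: 32 blocks
shared memory: 23 blocks
warps: 3 blocks
blocks: 16 blocks

Answer: 3 blocks, 24 active warps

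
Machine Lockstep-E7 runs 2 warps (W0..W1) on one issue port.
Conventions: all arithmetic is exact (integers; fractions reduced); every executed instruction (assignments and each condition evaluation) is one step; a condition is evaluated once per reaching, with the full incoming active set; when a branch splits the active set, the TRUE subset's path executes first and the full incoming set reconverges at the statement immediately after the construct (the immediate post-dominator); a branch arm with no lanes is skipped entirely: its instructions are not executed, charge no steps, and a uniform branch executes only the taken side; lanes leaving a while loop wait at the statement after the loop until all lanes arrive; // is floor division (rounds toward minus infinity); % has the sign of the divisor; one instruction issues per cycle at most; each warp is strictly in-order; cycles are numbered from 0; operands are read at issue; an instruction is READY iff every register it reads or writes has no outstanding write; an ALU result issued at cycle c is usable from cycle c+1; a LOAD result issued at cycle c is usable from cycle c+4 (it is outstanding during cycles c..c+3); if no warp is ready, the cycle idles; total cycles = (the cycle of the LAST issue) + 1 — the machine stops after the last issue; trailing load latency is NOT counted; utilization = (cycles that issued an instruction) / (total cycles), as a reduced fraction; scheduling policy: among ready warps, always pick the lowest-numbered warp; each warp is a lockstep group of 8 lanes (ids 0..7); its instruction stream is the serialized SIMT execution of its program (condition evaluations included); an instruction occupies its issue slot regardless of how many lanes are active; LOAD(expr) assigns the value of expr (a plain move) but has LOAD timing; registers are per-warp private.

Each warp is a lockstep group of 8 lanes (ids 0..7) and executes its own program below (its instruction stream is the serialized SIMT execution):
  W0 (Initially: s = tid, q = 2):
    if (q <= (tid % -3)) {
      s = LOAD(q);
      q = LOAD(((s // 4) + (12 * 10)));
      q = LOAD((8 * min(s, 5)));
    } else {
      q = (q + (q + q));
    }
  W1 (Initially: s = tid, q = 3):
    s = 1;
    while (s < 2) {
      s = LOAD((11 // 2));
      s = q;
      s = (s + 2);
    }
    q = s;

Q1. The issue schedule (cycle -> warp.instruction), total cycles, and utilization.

cycle 0: W0.I0
cycle 1: W0.I1
cycle 2: W1.I0
cycle 3: W1.I1
cycle 4: W1.I2
cycle 5: idle
cycle 6: idle
cycle 7: idle
cycle 8: W1.I3
cycle 9: W1.I4
cycle 10: W1.I5
cycle 11: W1.I6

Answer: 12 cycles, utilization 3/4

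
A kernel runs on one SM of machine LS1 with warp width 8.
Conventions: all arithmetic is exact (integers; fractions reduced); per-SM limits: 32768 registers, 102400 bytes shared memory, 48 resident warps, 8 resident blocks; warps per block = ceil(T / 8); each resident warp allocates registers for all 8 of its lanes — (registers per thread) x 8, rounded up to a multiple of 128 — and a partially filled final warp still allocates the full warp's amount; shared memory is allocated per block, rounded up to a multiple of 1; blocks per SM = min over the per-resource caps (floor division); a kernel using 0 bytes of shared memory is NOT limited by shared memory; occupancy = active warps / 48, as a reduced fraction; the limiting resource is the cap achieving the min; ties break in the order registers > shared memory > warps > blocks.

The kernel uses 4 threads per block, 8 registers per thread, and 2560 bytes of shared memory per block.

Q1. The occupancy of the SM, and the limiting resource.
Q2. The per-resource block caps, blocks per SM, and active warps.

Answer: occupancy 1/6, limited by blocks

registers: 256 blocks
shared memory: 40 blocks
warps: 48 blocks
blocks: 8 blocks

Answer: 8 blocks, 8 active warps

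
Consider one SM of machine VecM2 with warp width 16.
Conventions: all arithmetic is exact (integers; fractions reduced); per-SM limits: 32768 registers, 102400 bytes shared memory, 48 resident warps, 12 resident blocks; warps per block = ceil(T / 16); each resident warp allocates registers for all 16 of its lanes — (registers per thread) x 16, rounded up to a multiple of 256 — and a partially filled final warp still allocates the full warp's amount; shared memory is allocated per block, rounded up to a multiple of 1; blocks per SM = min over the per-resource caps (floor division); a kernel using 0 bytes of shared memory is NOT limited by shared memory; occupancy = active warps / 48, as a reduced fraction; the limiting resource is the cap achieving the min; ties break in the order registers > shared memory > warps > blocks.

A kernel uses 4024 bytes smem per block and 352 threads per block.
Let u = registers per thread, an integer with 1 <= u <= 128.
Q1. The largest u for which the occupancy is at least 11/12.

Answer: u = 32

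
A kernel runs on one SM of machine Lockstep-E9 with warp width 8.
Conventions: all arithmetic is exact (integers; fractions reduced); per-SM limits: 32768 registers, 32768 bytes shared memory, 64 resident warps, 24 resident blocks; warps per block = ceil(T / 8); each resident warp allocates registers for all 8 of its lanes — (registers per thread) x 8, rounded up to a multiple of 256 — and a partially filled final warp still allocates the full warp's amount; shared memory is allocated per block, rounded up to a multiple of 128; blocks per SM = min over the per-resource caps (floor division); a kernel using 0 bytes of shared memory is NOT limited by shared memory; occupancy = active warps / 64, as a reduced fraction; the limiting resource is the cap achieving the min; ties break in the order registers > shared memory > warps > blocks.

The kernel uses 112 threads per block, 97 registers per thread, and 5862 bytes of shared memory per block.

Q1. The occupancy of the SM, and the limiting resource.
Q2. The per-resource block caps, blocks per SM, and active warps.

Answer: occupancy 7/16, limited by registers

registers: 2 blocks
shared memory: 5 blocks
warps: 4 blocks
blocks: 24 blocks

Answer: 2 blocks, 28 active warps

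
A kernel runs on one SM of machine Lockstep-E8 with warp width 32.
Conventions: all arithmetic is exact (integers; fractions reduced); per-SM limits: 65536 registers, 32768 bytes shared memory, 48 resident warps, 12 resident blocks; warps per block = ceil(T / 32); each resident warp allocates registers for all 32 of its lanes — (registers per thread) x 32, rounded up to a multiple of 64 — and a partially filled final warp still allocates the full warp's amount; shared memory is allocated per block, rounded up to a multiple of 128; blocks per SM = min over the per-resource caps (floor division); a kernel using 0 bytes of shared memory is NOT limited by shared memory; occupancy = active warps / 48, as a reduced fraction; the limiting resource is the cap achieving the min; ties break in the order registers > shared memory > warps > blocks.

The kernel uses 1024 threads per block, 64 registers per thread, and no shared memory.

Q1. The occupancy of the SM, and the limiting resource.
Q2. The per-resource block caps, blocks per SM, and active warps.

Answer: occupancy 2/3, limited by registers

registers: 1 block
shared memory: no limit (kernel uses none)
warps: 1 block
blocks: 12 blocks

Answer: 1 block, 32 active warps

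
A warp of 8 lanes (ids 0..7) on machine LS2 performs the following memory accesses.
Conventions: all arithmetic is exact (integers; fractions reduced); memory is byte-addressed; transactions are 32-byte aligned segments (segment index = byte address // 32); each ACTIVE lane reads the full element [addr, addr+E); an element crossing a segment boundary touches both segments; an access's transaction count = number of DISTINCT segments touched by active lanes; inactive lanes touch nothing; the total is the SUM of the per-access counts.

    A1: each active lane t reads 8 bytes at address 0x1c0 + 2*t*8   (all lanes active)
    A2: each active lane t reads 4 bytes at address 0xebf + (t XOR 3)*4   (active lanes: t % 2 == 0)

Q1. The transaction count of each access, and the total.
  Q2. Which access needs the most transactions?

A1: 4 transactions
A2: 1 transaction

Answer: 4,1; total 5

Answer: A1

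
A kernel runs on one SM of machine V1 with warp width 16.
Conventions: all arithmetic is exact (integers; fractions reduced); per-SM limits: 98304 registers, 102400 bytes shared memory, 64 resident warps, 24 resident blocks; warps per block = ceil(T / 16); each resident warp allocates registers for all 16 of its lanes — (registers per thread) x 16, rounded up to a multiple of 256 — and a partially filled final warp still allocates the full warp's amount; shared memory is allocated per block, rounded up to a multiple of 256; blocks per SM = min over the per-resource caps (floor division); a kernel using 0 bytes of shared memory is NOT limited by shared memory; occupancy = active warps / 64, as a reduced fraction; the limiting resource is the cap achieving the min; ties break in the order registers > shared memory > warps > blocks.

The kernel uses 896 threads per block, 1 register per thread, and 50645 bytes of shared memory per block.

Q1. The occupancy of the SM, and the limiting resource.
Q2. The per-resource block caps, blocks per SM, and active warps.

Answer: occupancy 7/8, limited by warps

registers: 6 blocks
shared memory: 2 blocks
warps: 1 block
blocks: 24 blocks

Answer: 1 block, 56 active warps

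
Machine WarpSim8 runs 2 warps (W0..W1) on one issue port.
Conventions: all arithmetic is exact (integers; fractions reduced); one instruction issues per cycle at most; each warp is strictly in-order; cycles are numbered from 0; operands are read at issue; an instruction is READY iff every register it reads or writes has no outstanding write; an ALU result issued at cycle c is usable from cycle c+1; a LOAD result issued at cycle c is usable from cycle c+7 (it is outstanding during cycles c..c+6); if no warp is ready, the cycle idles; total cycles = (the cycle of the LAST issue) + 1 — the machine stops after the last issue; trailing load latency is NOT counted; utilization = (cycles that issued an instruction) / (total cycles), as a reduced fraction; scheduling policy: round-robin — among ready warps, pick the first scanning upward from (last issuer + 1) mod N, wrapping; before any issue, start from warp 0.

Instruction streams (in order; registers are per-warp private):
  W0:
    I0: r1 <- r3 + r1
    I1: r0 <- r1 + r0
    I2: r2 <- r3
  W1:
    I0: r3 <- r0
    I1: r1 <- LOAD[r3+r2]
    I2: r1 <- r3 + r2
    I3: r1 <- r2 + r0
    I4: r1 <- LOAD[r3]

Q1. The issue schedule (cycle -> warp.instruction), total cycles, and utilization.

cycle 0: W0.I0
cycle 1: W1.I0
cycle 2: W0.I1
cycle 3: W1.I1
cycle 4: W0.I2
cycle 5: idle
cycle 6: idle
cycle 7: idle
cycle 8: idle
cycle 9: idle
cycle 10: W1.I2
cycle 11: W1.I3
cycle 12: W1.I4

Answer: 13 cycles, utilization 8/13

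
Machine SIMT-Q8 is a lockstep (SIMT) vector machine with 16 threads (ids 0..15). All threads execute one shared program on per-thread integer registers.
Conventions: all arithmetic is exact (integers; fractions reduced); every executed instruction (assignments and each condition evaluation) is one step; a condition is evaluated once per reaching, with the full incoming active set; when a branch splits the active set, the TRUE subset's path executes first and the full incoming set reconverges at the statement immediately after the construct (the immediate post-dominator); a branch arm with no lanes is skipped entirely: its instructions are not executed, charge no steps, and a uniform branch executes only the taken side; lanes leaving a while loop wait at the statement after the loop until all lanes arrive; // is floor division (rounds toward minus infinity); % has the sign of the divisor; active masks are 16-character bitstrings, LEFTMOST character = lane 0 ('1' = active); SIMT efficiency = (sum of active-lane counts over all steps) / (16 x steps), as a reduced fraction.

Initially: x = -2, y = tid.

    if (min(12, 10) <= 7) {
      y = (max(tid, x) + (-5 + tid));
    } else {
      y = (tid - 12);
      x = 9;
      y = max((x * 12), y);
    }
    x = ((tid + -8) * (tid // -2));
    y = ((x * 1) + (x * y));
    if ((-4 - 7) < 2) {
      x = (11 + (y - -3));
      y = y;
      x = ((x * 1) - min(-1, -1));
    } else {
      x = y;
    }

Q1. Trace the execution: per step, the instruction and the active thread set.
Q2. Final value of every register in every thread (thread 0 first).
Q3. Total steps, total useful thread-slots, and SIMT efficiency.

step 0: eval (min(12, 10) <= 7)      1111111111111111
step 1: y <- (tid - 12)              1111111111111111
step 2: x <- 9                       1111111111111111
step 3: y <- max((x * 12), y)        1111111111111111
step 4: x <- ((tid + -8) * (tid // -2)) 1111111111111111
step 5: y <- ((x * 1) + (x * y))     1111111111111111
step 6: eval ((-4 - 7) < 2)          1111111111111111
step 7: x <- (11 + (y - -3))         1111111111111111
step 8: y <- y                       1111111111111111
step 9: x <- ((x * 1) - min(-1, -1)) 1111111111111111

Answer: 10 steps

x: 15,778,669,1105,887,996,669,451,15,-530,-1075,-1947,-2601,-3800,-4563,-6089
y: 0,763,654,1090,872,981,654,436,0,-545,-1090,-1962,-2616,-3815,-4578,-6104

steps = 10; useful = 160; efficiency = 160/160 = 1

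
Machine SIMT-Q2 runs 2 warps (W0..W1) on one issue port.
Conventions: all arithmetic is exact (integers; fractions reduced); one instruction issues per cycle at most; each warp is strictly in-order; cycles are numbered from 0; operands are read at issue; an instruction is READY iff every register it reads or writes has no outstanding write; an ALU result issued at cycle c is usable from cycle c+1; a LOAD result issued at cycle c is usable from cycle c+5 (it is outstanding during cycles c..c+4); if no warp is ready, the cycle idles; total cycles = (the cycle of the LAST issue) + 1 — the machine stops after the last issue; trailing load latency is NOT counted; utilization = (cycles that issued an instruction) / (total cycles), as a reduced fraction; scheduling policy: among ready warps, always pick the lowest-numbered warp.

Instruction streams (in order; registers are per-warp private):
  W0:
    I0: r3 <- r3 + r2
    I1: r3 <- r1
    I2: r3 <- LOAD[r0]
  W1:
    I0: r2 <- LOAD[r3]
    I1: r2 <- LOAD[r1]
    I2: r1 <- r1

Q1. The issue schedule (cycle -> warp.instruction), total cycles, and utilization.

cycle 0: W0.I0
cycle 1: W0.I1
cycle 2: W0.I2
cycle 3: W1.I0
cycle 4: idle
cycle 5: idle
cycle 6: idle
cycle 7: idle
cycle 8: W1.I1
cycle 9: W1.I2

Answer: 10 cycles, utilization 3/5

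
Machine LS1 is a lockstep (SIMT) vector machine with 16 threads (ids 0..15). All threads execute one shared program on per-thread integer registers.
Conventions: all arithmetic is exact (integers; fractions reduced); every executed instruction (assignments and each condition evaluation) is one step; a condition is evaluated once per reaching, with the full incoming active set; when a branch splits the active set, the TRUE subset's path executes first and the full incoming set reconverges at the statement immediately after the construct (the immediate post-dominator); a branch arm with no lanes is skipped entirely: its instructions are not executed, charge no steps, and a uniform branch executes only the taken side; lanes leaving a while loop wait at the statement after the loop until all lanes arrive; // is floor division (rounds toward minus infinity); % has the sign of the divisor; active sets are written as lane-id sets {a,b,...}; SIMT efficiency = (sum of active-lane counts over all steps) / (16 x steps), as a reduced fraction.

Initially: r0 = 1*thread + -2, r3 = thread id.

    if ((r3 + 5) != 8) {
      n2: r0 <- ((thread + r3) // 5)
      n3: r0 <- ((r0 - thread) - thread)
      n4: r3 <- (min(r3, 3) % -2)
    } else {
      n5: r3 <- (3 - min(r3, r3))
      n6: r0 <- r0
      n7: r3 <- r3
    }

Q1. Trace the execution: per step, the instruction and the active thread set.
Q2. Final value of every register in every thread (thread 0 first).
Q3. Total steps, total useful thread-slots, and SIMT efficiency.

step 0: eval ((r3 + 5) != 8)         {0,1,2,3,4,5,6,7,8,9,10,11,12,13,14,15}
step 1: r0 <- ((thread + r3) // 5)   {0,1,2,4,5,6,7,8,9,10,11,12,13,14,15}
step 2: r0 <- ((r0 - thread) - thread) {0,1,2,4,5,6,7,8,9,10,11,12,13,14,15}
step 3: r3 <- (min(r3, 3) % -2)      {0,1,2,4,5,6,7,8,9,10,11,12,13,14,15}
step 4: r3 <- (3 - min(r3, r3))      {3}
step 5: r0 <- r0                     {3}
step 6: r3 <- r3                     {3}

Answer: 7 steps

r0: 0,-2,-4,1,-7,-8,-10,-12,-13,-15,-16,-18,-20,-21,-23,-24
r3: 0,-1,0,0,-1,-1,-1,-1,-1,-1,-1,-1,-1,-1,-1,-1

steps = 7; useful = 64; efficiency = 64/112 = 4/7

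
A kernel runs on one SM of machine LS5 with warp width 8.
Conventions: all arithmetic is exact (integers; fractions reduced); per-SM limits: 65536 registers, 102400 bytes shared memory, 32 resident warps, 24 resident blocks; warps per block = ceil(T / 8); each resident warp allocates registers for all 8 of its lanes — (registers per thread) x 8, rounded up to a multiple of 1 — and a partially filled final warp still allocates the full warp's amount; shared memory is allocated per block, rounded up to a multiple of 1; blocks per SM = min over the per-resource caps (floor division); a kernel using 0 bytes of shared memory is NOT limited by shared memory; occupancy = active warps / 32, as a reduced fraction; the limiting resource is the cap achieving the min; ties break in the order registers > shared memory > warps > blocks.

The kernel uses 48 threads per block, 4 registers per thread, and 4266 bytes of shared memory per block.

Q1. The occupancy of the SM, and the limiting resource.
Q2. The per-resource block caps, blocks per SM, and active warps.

Answer: occupancy 15/16, limited by warps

registers: 341 blocks
shared memory: 24 blocks
warps: 5 blocks
blocks: 24 blocks

Answer: 5 blocks, 30 active warps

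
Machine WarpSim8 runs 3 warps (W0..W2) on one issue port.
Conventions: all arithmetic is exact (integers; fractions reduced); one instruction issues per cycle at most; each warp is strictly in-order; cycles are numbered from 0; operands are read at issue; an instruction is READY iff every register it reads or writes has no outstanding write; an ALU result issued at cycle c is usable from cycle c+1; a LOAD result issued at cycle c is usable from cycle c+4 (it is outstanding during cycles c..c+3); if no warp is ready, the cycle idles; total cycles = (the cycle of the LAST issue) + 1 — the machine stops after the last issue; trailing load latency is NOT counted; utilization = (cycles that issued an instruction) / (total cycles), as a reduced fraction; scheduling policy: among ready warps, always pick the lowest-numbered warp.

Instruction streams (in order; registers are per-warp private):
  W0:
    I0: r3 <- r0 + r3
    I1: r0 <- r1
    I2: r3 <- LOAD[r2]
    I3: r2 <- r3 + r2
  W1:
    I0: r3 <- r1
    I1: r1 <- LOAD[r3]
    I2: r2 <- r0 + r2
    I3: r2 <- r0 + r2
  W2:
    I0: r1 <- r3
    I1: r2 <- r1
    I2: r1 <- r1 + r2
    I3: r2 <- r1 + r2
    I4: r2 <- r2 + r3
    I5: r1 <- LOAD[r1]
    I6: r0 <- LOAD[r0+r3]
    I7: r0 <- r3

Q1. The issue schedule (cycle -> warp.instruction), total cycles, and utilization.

cycle 0: W0.I0
cycle 1: W0.I1
cycle 2: W0.I2
cycle 3: W1.I0
cycle 4: W1.I1
cycle 5: W1.I2
cycle 6: W0.I3
cycle 7: W1.I3
cycle 8: W2.I0
cycle 9: W2.I1
cycle 10: W2.I2
cycle 11: W2.I3
cycle 12: W2.I4
cycle 13: W2.I5
cycle 14: W2.I6
cycle 15: idle
cycle 16: idle
cycle 17: idle
cycle 18: W2.I7

Answer: 19 cycles, utilization 16/19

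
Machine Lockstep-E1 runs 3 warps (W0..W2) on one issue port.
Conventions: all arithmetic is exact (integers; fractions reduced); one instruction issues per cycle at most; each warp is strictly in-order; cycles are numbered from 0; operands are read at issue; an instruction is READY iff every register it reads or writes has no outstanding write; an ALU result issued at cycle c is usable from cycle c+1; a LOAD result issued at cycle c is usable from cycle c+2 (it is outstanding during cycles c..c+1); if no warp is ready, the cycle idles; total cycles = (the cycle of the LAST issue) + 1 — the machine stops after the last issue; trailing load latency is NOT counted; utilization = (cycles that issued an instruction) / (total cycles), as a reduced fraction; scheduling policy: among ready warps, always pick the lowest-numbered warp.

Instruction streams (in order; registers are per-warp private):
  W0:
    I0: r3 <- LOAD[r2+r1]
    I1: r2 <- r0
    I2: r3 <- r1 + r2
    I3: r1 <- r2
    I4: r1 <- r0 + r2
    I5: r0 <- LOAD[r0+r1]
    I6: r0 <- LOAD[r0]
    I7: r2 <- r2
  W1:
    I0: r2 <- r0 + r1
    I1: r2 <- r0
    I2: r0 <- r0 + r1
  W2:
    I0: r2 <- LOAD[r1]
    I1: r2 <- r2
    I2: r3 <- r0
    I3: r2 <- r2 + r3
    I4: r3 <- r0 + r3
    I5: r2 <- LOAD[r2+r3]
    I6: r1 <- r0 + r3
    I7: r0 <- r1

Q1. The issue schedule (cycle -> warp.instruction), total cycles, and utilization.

cycle 0: W0.I0
cycle 1: W0.I1
cycle 2: W0.I2
cycle 3: W0.I3
cycle 4: W0.I4
cycle 5: W0.I5
cycle 6: W1.I0
cycle 7: W0.I6
cycle 8: W0.I7
cycle 9: W1.I1
cycle 10: W1.I2
cycle 11: W2.I0
cycle 12: idle
cycle 13: W2.I1
cycle 14: W2.I2
cycle 15: W2.I3
cycle 16: W2.I4
cycle 17: W2.I5
cycle 18: W2.I6
cycle 19: W2.I7

Answer: 20 cycles, utilization 19/20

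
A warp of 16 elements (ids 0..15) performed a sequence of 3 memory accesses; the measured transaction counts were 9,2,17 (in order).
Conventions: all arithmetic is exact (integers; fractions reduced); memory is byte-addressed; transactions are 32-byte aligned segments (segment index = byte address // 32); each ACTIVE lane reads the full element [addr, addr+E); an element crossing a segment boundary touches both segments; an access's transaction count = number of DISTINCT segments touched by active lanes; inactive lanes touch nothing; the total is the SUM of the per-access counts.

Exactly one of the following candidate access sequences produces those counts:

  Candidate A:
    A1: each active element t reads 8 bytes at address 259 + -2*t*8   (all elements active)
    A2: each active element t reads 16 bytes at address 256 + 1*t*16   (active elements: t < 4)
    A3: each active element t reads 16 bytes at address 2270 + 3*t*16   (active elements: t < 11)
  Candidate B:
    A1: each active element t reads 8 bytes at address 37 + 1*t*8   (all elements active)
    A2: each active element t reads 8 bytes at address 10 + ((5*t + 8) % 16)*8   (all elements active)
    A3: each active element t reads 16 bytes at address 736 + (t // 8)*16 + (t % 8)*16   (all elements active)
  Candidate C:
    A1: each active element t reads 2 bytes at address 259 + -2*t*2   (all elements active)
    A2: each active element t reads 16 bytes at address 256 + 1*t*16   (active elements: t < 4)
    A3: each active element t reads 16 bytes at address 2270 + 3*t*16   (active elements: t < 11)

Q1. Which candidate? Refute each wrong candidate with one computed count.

B: A1 gives 5 transactions, not 9
C: A1 gives 3 transactions, not 9
A: all counts match (9,2,17)

Answer: A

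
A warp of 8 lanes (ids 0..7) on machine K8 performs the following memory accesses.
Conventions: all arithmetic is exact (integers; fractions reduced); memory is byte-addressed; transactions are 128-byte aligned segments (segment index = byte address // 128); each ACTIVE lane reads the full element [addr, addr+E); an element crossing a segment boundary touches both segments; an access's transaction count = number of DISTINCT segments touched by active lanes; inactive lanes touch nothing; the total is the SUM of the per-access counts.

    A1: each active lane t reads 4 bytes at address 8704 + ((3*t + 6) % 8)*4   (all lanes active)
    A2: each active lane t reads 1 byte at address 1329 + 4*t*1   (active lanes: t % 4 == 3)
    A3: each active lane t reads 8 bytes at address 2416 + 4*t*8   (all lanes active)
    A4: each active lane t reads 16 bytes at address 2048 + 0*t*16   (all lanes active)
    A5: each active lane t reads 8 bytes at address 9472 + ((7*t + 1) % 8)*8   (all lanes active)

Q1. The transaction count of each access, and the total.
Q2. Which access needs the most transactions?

A1: 1 transaction
A2: 1 transaction
A3: 3 transactions
A4: 1 transaction
A5: 1 transaction

Answer: 1,1,3,1,1; total 7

Answer: A3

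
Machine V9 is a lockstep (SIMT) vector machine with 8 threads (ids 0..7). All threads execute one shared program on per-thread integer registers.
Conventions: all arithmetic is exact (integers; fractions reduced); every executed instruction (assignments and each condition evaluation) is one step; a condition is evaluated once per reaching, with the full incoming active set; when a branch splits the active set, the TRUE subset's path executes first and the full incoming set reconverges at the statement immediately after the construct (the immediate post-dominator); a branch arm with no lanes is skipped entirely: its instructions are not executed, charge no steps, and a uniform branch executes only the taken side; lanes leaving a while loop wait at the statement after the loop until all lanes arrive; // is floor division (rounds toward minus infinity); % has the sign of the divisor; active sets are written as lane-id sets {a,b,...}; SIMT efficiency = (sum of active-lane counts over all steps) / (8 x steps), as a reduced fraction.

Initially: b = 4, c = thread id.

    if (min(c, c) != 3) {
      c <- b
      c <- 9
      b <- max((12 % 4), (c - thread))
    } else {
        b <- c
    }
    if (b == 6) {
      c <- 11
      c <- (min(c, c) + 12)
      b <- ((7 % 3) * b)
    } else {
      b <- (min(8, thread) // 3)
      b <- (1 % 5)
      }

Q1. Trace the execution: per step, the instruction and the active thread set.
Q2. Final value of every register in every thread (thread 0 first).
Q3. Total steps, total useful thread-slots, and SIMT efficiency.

step 0: eval (min(c, c) != 3)        {0,1,2,3,4,5,6,7}
step 1: c <- b                       {0,1,2,4,5,6,7}
step 2: c <- 9                       {0,1,2,4,5,6,7}
step 3: b <- max((12 % 4), (c - thread)) {0,1,2,4,5,6,7}
step 4: b <- c                       {3}
step 5: eval (b == 6)                {0,1,2,3,4,5,6,7}
step 6: b <- (min(8, thread) // 3)   {0,1,2,3,4,5,6,7}
step 7: b <- (1 % 5)                 {0,1,2,3,4,5,6,7}

Answer: 8 steps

b: 1,1,1,1,1,1,1,1
c: 9,9,9,3,9,9,9,9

steps = 8; useful = 54; efficiency = 54/64 = 27/32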